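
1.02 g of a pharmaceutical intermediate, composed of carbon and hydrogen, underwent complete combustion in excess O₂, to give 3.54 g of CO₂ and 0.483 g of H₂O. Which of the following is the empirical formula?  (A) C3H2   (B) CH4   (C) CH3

mol C = 3.54 g CO₂ ÷ 44.009 g/mol = 0.08044 mol
mol H = 2 × 0.483 g H₂O ÷ 18.015 g/mol = 0.05362 mol
Divide by the smallest (0.05362 mol): C 1.500, H 1.000
Multiplying each by 2 gives whole numbers: C 3.00, H 2.00

(A) C3H2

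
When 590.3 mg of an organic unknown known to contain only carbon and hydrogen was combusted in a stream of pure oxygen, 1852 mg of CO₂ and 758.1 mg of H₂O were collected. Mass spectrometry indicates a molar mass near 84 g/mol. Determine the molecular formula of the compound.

C6H12

mol C = 1.852 g CO₂ ÷ 44.009 g/mol = 0.042082 mol
mol H = 2 × 0.7581 g H₂O ÷ 18.015 g/mol = 0.084163 mol
Divide by the smallest (0.042082 mol): C 1.000, H 2.000
Empirical formula: CH2
Empirical-formula mass = 14.03 g/mol; 84 ÷ 14.03 ≈ 6, so the molecular formula is C6H12.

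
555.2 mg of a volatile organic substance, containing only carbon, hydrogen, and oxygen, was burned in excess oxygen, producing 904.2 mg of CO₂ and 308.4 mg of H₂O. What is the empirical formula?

C6H10O5

mol C = 0.9042 g CO₂ ÷ 44.009 g/mol = 0.020546 mol
mol H = 2 × 0.3084 g H₂O ÷ 18.015 g/mol = 0.034238 mol
mass O = 0.5552 − (0.24678 + 0.034512) = 0.27391 g → mol O = 0.27391 ÷ 15.999 = 0.017121 mol
Divide by the smallest (0.017121 mol): C 1.200, H 2.000, O 1.000
Multiplying each by 5 gives whole numbers: C 6.00, H 10.00, O 5.00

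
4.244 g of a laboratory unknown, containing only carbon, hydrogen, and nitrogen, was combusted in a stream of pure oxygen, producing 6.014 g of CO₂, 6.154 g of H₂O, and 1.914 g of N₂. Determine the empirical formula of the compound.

CH5N

mol C = 6.014 g CO₂ ÷ 44.009 g/mol = 0.13665 mol
mol H = 2 × 6.154 g H₂O ÷ 18.015 g/mol = 0.68321 mol
mol N = 2 × 1.914 g N₂ ÷ 28.014 g/mol = 0.13665 mol
Divide by the smallest (0.13665 mol): C 1.000, H 5.000, N 1.000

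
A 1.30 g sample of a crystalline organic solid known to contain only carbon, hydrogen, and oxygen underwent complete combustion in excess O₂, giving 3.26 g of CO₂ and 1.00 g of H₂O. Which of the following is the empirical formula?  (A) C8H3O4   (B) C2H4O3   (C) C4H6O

mol C = 3.26 g CO₂ ÷ 44.009 g/mol = 0.07408 mol
mol H = 2 × 1.00 g H₂O ÷ 18.015 g/mol = 0.1110 mol
mass O = 1.30 − (0.8897 + 0.1119) = 0.2984 g → mol O = 0.2984 ÷ 15.999 = 0.01865 mol
Divide by the smallest (0.01865 mol): C 3.972, H 5.953, O 1.000

(C) C4H6O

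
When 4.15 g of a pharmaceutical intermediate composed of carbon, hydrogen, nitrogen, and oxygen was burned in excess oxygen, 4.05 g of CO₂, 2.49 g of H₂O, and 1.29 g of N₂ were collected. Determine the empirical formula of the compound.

mol C = 4.05 g CO₂ ÷ 44.009 g/mol = 0.09203 mol
mol H = 2 × 2.49 g H₂O ÷ 18.015 g/mol = 0.2764 mol
mol N = 2 × 1.29 g N₂ ÷ 28.014 g/mol = 0.09210 mol
mass O = 4.15 − (1.105 + 0.2786 + 1.290) = 1.476 g → mol O = 1.476 ÷ 15.999 = 0.09226 mol
Divide by the smallest (0.09203 mol): C 1.000, H 3.004, N 1.001, O 1.003

CH3NO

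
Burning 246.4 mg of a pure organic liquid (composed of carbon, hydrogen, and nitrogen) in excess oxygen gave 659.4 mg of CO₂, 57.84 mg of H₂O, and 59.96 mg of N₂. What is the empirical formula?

mol C = 0.6594 g CO₂ ÷ 44.009 g/mol = 0.014983 mol
mol H = 2 × 0.05784 g H₂O ÷ 18.015 g/mol = 0.0064213 mol
mol N = 2 × 0.05996 g N₂ ÷ 28.014 g/mol = 0.0042807 mol
Divide by the smallest (0.0042807 mol): C 3.500, H 1.500, N 1.000
Multiplying each by 2 gives whole numbers: C 7.00, H 3.00, N 2.00

C7H3N2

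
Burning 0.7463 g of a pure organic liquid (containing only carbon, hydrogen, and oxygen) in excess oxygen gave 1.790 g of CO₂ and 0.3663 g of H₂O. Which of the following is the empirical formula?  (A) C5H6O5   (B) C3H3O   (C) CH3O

mol C = 1.790 g CO₂ ÷ 44.009 g/mol = 0.040673 mol
mol H = 2 × 0.3663 g H₂O ÷ 18.015 g/mol = 0.040666 mol
mass O = 0.7463 − (0.48853 + 0.040991) = 0.21678 g → mol O = 0.21678 ÷ 15.999 = 0.013550 mol
Divide by the smallest (0.013550 mol): C 3.002, H 3.001, O 1.000

(B) C3H3O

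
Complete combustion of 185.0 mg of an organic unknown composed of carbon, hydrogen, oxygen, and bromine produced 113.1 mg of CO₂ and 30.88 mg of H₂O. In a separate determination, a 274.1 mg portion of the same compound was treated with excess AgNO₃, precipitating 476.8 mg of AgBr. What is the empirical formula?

mol C = 0.1131 g CO₂ ÷ 44.009 g/mol = 0.0025699 mol
mol H = 2 × 0.03088 g H₂O ÷ 18.015 g/mol = 0.0034283 mol
From the AgBr data: mol Br per gram of compound = (0.4768 ÷ 187.772) ÷ 0.2741 = 0.0092640 mol/g, so in the 0.1850 g combustion sample mol Br = 0.0017138 mol
mass O = 0.1850 − (0.030867 + 0.0034557 + 0.13694) = 0.013735 g → mol O = 0.013735 ÷ 15.999 = 0.00085849 mol
Divide by the smallest (0.00085849 mol): C 2.994, H 3.993, Br 1.996, O 1.000

C3H4Br2O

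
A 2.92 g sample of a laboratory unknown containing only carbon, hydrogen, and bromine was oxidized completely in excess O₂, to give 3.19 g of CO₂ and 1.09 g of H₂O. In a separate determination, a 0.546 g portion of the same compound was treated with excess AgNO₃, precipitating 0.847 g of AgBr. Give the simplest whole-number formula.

C3H5Br

mol C = 3.19 g CO₂ ÷ 44.009 g/mol = 0.07249 mol
mol H = 2 × 1.09 g H₂O ÷ 18.015 g/mol = 0.1210 mol
From the AgBr data: mol Br per gram of compound = (0.847 ÷ 187.772) ÷ 0.546 = 0.008262 mol/g, so in the 2.92 g combustion sample mol Br = 0.02412 mol
Divide by the smallest (0.02412 mol): C 3.005, H 5.016, Br 1.000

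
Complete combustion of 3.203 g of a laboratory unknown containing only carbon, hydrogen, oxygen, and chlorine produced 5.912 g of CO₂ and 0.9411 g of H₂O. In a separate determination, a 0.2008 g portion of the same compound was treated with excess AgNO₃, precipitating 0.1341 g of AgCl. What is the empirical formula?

C9H7ClO4

mol C = 5.912 g CO₂ ÷ 44.009 g/mol = 0.13434 mol
mol H = 2 × 0.9411 g H₂O ÷ 18.015 g/mol = 0.10448 mol
From the AgCl data: mol Cl per gram of compound = (0.1341 ÷ 143.318) ÷ 0.2008 = 0.0046598 mol/g, so in the 3.203 g combustion sample mol Cl = 0.014925 mol
mass O = 3.203 − (1.6135 + 0.10532 + 0.52910) = 0.95507 g → mol O = 0.95507 ÷ 15.999 = 0.059696 mol
Divide by the smallest (0.014925 mol): C 9.001, H 7.000, Cl 1.000, O 4.000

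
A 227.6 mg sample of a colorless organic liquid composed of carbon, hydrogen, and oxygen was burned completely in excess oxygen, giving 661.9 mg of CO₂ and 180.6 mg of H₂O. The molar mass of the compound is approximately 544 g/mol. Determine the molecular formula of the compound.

C36H48O4

mol C = 0.6619 g CO₂ ÷ 44.009 g/mol = 0.015040 mol
mol H = 2 × 0.1806 g H₂O ÷ 18.015 g/mol = 0.020050 mol
mass O = 0.2276 − (0.18065 + 0.020210) = 0.026743 g → mol O = 0.026743 ÷ 15.999 = 0.0016715 mol
Divide by the smallest (0.0016715 mol): C 8.998, H 11.995, O 1.000
Empirical formula: C9H12O
Empirical-formula mass = 136.19 g/mol; 544 ÷ 136.19 ≈ 4, so the molecular formula is C36H48O4.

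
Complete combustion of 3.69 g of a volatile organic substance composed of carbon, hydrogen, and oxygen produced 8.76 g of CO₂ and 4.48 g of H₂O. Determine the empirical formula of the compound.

C4H10O

mol C = 8.76 g CO₂ ÷ 44.009 g/mol = 0.1991 mol
mol H = 2 × 4.48 g H₂O ÷ 18.015 g/mol = 0.4974 mol
mass O = 3.69 − (2.391 + 0.5013) = 0.7979 g → mol O = 0.7979 ÷ 15.999 = 0.04987 mol
Divide by the smallest (0.04987 mol): C 3.991, H 9.973, O 1.000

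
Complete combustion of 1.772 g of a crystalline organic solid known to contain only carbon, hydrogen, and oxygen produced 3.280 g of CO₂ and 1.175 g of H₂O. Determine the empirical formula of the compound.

C8H14O5

mol C = 3.280 g CO₂ ÷ 44.009 g/mol = 0.074530 mol
mol H = 2 × 1.175 g H₂O ÷ 18.015 g/mol = 0.13045 mol
mass O = 1.772 − (0.89518 + 0.13149) = 0.74533 g → mol O = 0.74533 ÷ 15.999 = 0.046586 mol
Divide by the smallest (0.046586 mol): C 1.600, H 2.800, O 1.000
Multiplying each by 5 gives whole numbers: C 8.00, H 14.00, O 5.00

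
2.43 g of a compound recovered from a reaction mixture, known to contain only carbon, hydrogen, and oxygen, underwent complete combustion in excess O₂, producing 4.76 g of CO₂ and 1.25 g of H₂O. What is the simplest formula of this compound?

mol C = 4.76 g CO₂ ÷ 44.009 g/mol = 0.1082 mol
mol H = 2 × 1.25 g H₂O ÷ 18.015 g/mol = 0.1388 mol
mass O = 2.43 − (1.299 + 0.1399) = 0.9910 g → mol O = 0.9910 ÷ 15.999 = 0.06194 mol
Divide by the smallest (0.06194 mol): C 1.746, H 2.240, O 1.000
Multiplying each by 4 gives whole numbers: C 6.98, H 8.96, O 4.00

C7H9O4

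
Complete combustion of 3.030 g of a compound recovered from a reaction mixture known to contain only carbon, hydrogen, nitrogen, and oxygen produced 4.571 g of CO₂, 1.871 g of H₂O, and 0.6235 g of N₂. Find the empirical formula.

C7H14N3O4

mol C = 4.571 g CO₂ ÷ 44.009 g/mol = 0.10387 mol
mol H = 2 × 1.871 g H₂O ÷ 18.015 g/mol = 0.20772 mol
mol N = 2 × 0.6235 g N₂ ÷ 28.014 g/mol = 0.044513 mol
mass O = 3.030 − (1.2475 + 0.20938 + 0.62350) = 0.94960 g → mol O = 0.94960 ÷ 15.999 = 0.059354 mol
Divide by the smallest (0.044513 mol): C 2.333, H 4.666, N 1.000, O 1.333
Multiplying each by 3 gives whole numbers: C 7.00, H 14.00, N 3.00, O 4.00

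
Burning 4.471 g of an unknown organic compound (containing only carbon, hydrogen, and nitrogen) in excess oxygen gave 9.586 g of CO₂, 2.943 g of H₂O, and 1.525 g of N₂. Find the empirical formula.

C2H3N

mol C = 9.586 g CO₂ ÷ 44.009 g/mol = 0.21782 mol
mol H = 2 × 2.943 g H₂O ÷ 18.015 g/mol = 0.32673 mol
mol N = 2 × 1.525 g N₂ ÷ 28.014 g/mol = 0.10887 mol
Divide by the smallest (0.10887 mol): C 2.001, H 3.001, N 1.000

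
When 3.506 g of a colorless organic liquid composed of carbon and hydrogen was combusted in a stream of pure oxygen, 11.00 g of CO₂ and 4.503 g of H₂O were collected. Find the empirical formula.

CH2

mol C = 11.00 g CO₂ ÷ 44.009 g/mol = 0.24995 mol
mol H = 2 × 4.503 g H₂O ÷ 18.015 g/mol = 0.49992 mol
Divide by the smallest (0.24995 mol): C 1.000, H 2.000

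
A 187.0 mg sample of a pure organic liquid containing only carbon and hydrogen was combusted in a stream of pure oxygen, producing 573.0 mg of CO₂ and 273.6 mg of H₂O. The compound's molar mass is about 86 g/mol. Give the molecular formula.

C6H14

mol C = 0.5730 g CO₂ ÷ 44.009 g/mol = 0.013020 mol
mol H = 2 × 0.2736 g H₂O ÷ 18.015 g/mol = 0.030375 mol
Divide by the smallest (0.013020 mol): C 1.000, H 2.333
Multiplying each by 3 gives whole numbers: C 3.00, H 7.00
Empirical formula: C3H7
Empirical-formula mass = 43.09 g/mol; 86 ÷ 43.09 ≈ 2, so the molecular formula is C6H14.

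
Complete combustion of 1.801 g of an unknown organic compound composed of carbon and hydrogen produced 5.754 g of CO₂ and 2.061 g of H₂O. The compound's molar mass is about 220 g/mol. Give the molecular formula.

C16H28

mol C = 5.754 g CO₂ ÷ 44.009 g/mol = 0.13075 mol
mol H = 2 × 2.061 g H₂O ÷ 18.015 g/mol = 0.22881 mol
Divide by the smallest (0.13075 mol): C 1.000, H 1.750
Multiplying each by 4 gives whole numbers: C 4.00, H 7.00
Empirical formula: C4H7
Empirical-formula mass = 55.10 g/mol; 220 ÷ 55.10 ≈ 4, so the molecular formula is C16H28.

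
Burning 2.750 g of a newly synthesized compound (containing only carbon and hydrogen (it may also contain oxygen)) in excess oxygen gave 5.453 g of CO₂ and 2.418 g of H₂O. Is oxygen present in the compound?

mol C = 5.453 g CO₂ ÷ 44.009 g/mol = 0.12391 mol
mol H = 2 × 2.418 g H₂O ÷ 18.015 g/mol = 0.26844 mol
C and H account for only 1.7588 g of the 2.750 g sample; the remaining 0.99117 g must be oxygen.

yes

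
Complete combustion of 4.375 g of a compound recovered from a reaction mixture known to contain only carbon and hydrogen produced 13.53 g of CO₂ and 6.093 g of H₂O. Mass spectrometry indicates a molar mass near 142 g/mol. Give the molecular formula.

mol C = 13.53 g CO₂ ÷ 44.009 g/mol = 0.30744 mol
mol H = 2 × 6.093 g H₂O ÷ 18.015 g/mol = 0.67644 mol
Divide by the smallest (0.30744 mol): C 1.000, H 2.200
Multiplying each by 5 gives whole numbers: C 5.00, H 11.00
Empirical formula: C5H11
Empirical-formula mass = 71.14 g/mol; 142 ÷ 71.14 ≈ 2, so the molecular formula is C10H22.

C10H22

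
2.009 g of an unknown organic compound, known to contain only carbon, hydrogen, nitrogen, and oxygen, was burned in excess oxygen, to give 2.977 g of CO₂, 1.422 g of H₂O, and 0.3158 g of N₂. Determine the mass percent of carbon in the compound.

mol C = 2.977 g CO₂ ÷ 44.009 g/mol = 0.067645 mol
mol H = 2 × 1.422 g H₂O ÷ 18.015 g/mol = 0.15787 mol
mol N = 2 × 0.3158 g N₂ ÷ 28.014 g/mol = 0.022546 mol
mass O = 2.009 − (0.81249 + 0.15913 + 0.31580) = 0.72158 g → mol O = 0.72158 ÷ 15.999 = 0.045102 mol
mass % C = 0.81249 g ÷ 2.009 g × 100%

40.44%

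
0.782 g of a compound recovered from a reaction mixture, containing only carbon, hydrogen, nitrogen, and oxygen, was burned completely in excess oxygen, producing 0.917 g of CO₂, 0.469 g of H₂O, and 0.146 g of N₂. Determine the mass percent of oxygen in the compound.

42.6%

mol C = 0.917 g CO₂ ÷ 44.009 g/mol = 0.02084 mol
mol H = 2 × 0.469 g H₂O ÷ 18.015 g/mol = 0.05207 mol
mol N = 2 × 0.146 g N₂ ÷ 28.014 g/mol = 0.01042 mol
mass O = 0.782 − (0.2503 + 0.05248 + 0.1460) = 0.3332 g → mol O = 0.3332 ÷ 15.999 = 0.02083 mol
mass % O = 0.3332 g ÷ 0.782 g × 100%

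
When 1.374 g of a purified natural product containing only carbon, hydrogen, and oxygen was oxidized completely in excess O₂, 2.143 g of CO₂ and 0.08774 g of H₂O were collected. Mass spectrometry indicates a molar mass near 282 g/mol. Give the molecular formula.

C10H2O10

mol C = 2.143 g CO₂ ÷ 44.009 g/mol = 0.048695 mol
mol H = 2 × 0.08774 g H₂O ÷ 18.015 g/mol = 0.0097408 mol
mass O = 1.374 − (0.58487 + 0.0098187) = 0.77931 g → mol O = 0.77931 ÷ 15.999 = 0.048710 mol
Divide by the smallest (0.0097408 mol): C 4.999, H 1.000, O 5.001
Empirical formula: C5HO5
Empirical-formula mass = 141.06 g/mol; 282 ÷ 141.06 ≈ 2, so the molecular formula is C10H2O10.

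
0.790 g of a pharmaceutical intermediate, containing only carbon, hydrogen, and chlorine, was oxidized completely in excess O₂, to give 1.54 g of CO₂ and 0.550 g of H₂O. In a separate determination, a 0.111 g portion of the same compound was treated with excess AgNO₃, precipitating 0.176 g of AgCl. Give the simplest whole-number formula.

mol C = 1.54 g CO₂ ÷ 44.009 g/mol = 0.03499 mol
mol H = 2 × 0.550 g H₂O ÷ 18.015 g/mol = 0.06106 mol
From the AgCl data: mol Cl per gram of compound = (0.176 ÷ 143.318) ÷ 0.111 = 0.01106 mol/g, so in the 0.790 g combustion sample mol Cl = 0.008740 mol
Divide by the smallest (0.008740 mol): C 4.004, H 6.986, Cl 1.000

C4H7Cl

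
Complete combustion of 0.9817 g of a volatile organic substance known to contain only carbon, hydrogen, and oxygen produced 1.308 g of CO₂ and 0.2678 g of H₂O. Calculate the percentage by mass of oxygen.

60.58%

mol C = 1.308 g CO₂ ÷ 44.009 g/mol = 0.029721 mol
mol H = 2 × 0.2678 g H₂O ÷ 18.015 g/mol = 0.029731 mol
mass O = 0.9817 − (0.35698 + 0.029969) = 0.59475 g → mol O = 0.59475 ÷ 15.999 = 0.037174 mol
mass % O = 0.59475 g ÷ 0.9817 g × 100%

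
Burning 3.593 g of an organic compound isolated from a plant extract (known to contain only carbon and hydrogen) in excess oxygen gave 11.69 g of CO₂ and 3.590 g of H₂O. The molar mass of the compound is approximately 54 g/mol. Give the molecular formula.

mol C = 11.69 g CO₂ ÷ 44.009 g/mol = 0.26563 mol
mol H = 2 × 3.590 g H₂O ÷ 18.015 g/mol = 0.39856 mol
Divide by the smallest (0.26563 mol): C 1.000, H 1.500
Multiplying each by 2 gives whole numbers: C 2.00, H 3.00
Empirical formula: C2H3
Empirical-formula mass = 27.05 g/mol; 54 ÷ 27.05 ≈ 2, so the molecular formula is C4H6.

C4H6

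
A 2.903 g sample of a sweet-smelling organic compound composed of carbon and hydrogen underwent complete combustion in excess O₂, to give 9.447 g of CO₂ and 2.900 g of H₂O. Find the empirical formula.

C2H3

mol C = 9.447 g CO₂ ÷ 44.009 g/mol = 0.21466 mol
mol H = 2 × 2.900 g H₂O ÷ 18.015 g/mol = 0.32195 mol
Divide by the smallest (0.21466 mol): C 1.000, H 1.500
Multiplying each by 2 gives whole numbers: C 2.00, H 3.00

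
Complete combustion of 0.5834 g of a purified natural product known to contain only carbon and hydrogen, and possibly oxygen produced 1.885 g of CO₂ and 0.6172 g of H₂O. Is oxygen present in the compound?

no

mol C = 1.885 g CO₂ ÷ 44.009 g/mol = 0.042832 mol
mol H = 2 × 0.6172 g H₂O ÷ 18.015 g/mol = 0.068521 mol
C and H together account for 0.58353 g — essentially the entire 0.5834 g sample — so the compound contains no oxygen.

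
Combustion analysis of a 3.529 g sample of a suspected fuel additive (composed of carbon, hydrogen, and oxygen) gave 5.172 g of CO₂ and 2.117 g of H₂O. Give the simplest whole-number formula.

CH2O

mol C = 5.172 g CO₂ ÷ 44.009 g/mol = 0.11752 mol
mol H = 2 × 2.117 g H₂O ÷ 18.015 g/mol = 0.23503 mol
mass O = 3.529 − (1.4115 + 0.23691) = 1.8805 g → mol O = 1.8805 ÷ 15.999 = 0.11754 mol
Divide by the smallest (0.11752 mol): C 1.000, H 2.000, O 1.000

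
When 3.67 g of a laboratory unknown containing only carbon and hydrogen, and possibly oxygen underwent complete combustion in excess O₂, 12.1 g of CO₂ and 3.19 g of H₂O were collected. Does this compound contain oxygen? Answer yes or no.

no

mol C = 12.1 g CO₂ ÷ 44.009 g/mol = 0.2749 mol
mol H = 2 × 3.19 g H₂O ÷ 18.015 g/mol = 0.3541 mol
C and H together account for 3.659 g — essentially the entire 3.67 g sample — so the compound contains no oxygen.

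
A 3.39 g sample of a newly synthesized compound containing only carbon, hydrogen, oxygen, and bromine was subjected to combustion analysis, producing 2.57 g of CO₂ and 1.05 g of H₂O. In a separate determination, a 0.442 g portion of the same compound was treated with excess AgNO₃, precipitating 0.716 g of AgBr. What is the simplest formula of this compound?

mol C = 2.57 g CO₂ ÷ 44.009 g/mol = 0.05840 mol
mol H = 2 × 1.05 g H₂O ÷ 18.015 g/mol = 0.1166 mol
From the AgBr data: mol Br per gram of compound = (0.716 ÷ 187.772) ÷ 0.442 = 0.008627 mol/g, so in the 3.39 g combustion sample mol Br = 0.02925 mol
mass O = 3.39 − (0.7014 + 0.1175 + 2.337) = 0.2343 g → mol O = 0.2343 ÷ 15.999 = 0.01464 mol
Divide by the smallest (0.01464 mol): C 3.988, H 7.961, Br 1.997, O 1.000

C4H8Br2O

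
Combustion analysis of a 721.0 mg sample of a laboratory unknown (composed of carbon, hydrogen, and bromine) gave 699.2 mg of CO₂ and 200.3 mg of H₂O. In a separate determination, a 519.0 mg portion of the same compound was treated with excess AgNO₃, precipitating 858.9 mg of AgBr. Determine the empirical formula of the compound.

C5H7Br2

mol C = 0.6992 g CO₂ ÷ 44.009 g/mol = 0.015888 mol
mol H = 2 × 0.2003 g H₂O ÷ 18.015 g/mol = 0.022237 mol
From the AgBr data: mol Br per gram of compound = (0.8589 ÷ 187.772) ÷ 0.5190 = 0.0088134 mol/g, so in the 0.7210 g combustion sample mol Br = 0.0063545 mol
Divide by the smallest (0.0063545 mol): C 2.500, H 3.499, Br 1.000
Multiplying each by 2 gives whole numbers: C 5.00, H 7.00, Br 2.00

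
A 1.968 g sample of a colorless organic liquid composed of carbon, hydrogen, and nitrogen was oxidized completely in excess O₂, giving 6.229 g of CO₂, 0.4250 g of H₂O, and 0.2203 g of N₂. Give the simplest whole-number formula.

C9H3N

mol C = 6.229 g CO₂ ÷ 44.009 g/mol = 0.14154 mol
mol H = 2 × 0.4250 g H₂O ÷ 18.015 g/mol = 0.047183 mol
mol N = 2 × 0.2203 g N₂ ÷ 28.014 g/mol = 0.015728 mol
Divide by the smallest (0.015728 mol): C 8.999, H 3.000, N 1.000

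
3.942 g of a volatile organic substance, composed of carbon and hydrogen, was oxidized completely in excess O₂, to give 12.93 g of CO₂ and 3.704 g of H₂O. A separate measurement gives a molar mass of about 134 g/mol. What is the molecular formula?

mol C = 12.93 g CO₂ ÷ 44.009 g/mol = 0.29380 mol
mol H = 2 × 3.704 g H₂O ÷ 18.015 g/mol = 0.41121 mol
Divide by the smallest (0.29380 mol): C 1.000, H 1.400
Multiplying each by 5 gives whole numbers: C 5.00, H 7.00
Empirical formula: C5H7
Empirical-formula mass = 67.11 g/mol; 134 ÷ 67.11 ≈ 2, so the molecular formula is C10H14.

C10H14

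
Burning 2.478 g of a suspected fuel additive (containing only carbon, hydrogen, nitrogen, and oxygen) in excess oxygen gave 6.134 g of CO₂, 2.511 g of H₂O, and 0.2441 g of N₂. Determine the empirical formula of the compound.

mol C = 6.134 g CO₂ ÷ 44.009 g/mol = 0.13938 mol
mol H = 2 × 2.511 g H₂O ÷ 18.015 g/mol = 0.27877 mol
mol N = 2 × 0.2441 g N₂ ÷ 28.014 g/mol = 0.017427 mol
mass O = 2.478 − (1.6741 + 0.28100 + 0.24410) = 0.27880 g → mol O = 0.27880 ÷ 15.999 = 0.017426 mol
Divide by the smallest (0.017426 mol): C 7.998, H 15.997, N 1.000, O 1.000

C8H16NO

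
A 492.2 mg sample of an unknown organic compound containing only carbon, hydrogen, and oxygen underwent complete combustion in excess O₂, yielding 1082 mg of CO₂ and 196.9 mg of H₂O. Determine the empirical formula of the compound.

mol C = 1.082 g CO₂ ÷ 44.009 g/mol = 0.024586 mol
mol H = 2 × 0.1969 g H₂O ÷ 18.015 g/mol = 0.021860 mol
mass O = 0.4922 − (0.29530 + 0.022034) = 0.17486 g → mol O = 0.17486 ÷ 15.999 = 0.010930 mol
Divide by the smallest (0.010930 mol): C 2.249, H 2.000, O 1.000
Multiplying each by 4 gives whole numbers: C 9.00, H 8.00, O 4.00

C9H8O4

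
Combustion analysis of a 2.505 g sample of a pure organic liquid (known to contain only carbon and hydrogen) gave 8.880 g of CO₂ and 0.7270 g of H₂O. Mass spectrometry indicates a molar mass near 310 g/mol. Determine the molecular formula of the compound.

C25H10

mol C = 8.880 g CO₂ ÷ 44.009 g/mol = 0.20178 mol
mol H = 2 × 0.7270 g H₂O ÷ 18.015 g/mol = 0.080711 mol
Divide by the smallest (0.080711 mol): C 2.500, H 1.000
Multiplying each by 2 gives whole numbers: C 5.00, H 2.00
Empirical formula: C5H2
Empirical-formula mass = 62.07 g/mol; 310 ÷ 62.07 ≈ 5, so the molecular formula is C25H10.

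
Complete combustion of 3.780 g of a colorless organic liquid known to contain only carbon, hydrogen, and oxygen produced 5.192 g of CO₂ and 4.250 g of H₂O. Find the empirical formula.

mol C = 5.192 g CO₂ ÷ 44.009 g/mol = 0.11798 mol
mol H = 2 × 4.250 g H₂O ÷ 18.015 g/mol = 0.47183 mol
mass O = 3.780 − (1.4170 + 0.47560) = 1.8874 g → mol O = 1.8874 ÷ 15.999 = 0.11797 mol
Divide by the smallest (0.11797 mol): C 1.000, H 4.000, O 1.000

CH4O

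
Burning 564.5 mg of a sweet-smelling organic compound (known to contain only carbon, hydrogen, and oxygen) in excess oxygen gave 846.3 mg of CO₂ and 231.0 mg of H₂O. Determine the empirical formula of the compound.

mol C = 0.8463 g CO₂ ÷ 44.009 g/mol = 0.019230 mol
mol H = 2 × 0.2310 g H₂O ÷ 18.015 g/mol = 0.025645 mol
mass O = 0.5645 − (0.23097 + 0.025850) = 0.30768 g → mol O = 0.30768 ÷ 15.999 = 0.019231 mol
Divide by the smallest (0.019230 mol): C 1.000, H 1.334, O 1.000
Multiplying each by 3 gives whole numbers: C 3.00, H 4.00, O 3.00

C3H4O3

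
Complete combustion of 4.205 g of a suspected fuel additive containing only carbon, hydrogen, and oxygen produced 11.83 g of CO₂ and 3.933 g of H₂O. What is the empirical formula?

mol C = 11.83 g CO₂ ÷ 44.009 g/mol = 0.26881 mol
mol H = 2 × 3.933 g H₂O ÷ 18.015 g/mol = 0.43664 mol
mass O = 4.205 − (3.2287 + 0.44013) = 0.53621 g → mol O = 0.53621 ÷ 15.999 = 0.033515 mol
Divide by the smallest (0.033515 mol): C 8.020, H 13.028, O 1.000

C8H13O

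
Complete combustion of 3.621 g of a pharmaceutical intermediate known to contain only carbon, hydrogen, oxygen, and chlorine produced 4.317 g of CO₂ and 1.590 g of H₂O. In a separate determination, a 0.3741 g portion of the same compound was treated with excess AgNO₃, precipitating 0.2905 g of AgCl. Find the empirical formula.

mol C = 4.317 g CO₂ ÷ 44.009 g/mol = 0.098094 mol
mol H = 2 × 1.590 g H₂O ÷ 18.015 g/mol = 0.17652 mol
From the AgCl data: mol Cl per gram of compound = (0.2905 ÷ 143.318) ÷ 0.3741 = 0.0054182 mol/g, so in the 3.621 g combustion sample mol Cl = 0.019619 mol
mass O = 3.621 − (1.1782 + 0.17793 + 0.69551) = 1.5694 g → mol O = 1.5694 ÷ 15.999 = 0.098091 mol
Divide by the smallest (0.019619 mol): C 5.000, H 8.997, Cl 1.000, O 5.000

C5H9ClO5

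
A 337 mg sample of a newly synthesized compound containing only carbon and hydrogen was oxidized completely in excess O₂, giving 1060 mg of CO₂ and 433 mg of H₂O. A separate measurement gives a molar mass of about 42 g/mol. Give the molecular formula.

mol C = 1.06 g CO₂ ÷ 44.009 g/mol = 0.02409 mol
mol H = 2 × 0.433 g H₂O ÷ 18.015 g/mol = 0.04807 mol
Divide by the smallest (0.02409 mol): C 1.000, H 1.996
Empirical formula: CH2
Empirical-formula mass = 14.03 g/mol; 42 ÷ 14.03 ≈ 3, so the molecular formula is C3H6.

C3H6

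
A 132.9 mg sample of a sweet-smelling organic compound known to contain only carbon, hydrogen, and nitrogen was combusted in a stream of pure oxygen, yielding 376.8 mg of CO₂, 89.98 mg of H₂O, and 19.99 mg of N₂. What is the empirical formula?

mol C = 0.3768 g CO₂ ÷ 44.009 g/mol = 0.0085619 mol
mol H = 2 × 0.08998 g H₂O ÷ 18.015 g/mol = 0.0099895 mol
mol N = 2 × 0.01999 g N₂ ÷ 28.014 g/mol = 0.0014271 mol
Divide by the smallest (0.0014271 mol): C 5.999, H 7.000, N 1.000

C6H7N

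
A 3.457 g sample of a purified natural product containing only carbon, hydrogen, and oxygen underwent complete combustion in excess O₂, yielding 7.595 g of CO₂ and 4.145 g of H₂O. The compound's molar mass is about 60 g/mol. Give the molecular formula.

mol C = 7.595 g CO₂ ÷ 44.009 g/mol = 0.17258 mol
mol H = 2 × 4.145 g H₂O ÷ 18.015 g/mol = 0.46017 mol
mass O = 3.457 − (2.0728 + 0.46385) = 0.92031 g → mol O = 0.92031 ÷ 15.999 = 0.057523 mol
Divide by the smallest (0.057523 mol): C 3.000, H 8.000, O 1.000
Empirical formula: C3H8O
Empirical-formula mass = 60.10 g/mol; 60 ÷ 60.10 ≈ 1, so the molecular formula is C3H8O.

C3H8O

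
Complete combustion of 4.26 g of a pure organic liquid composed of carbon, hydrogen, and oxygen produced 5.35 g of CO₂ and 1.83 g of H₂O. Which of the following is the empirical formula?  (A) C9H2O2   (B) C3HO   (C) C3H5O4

mol C = 5.35 g CO₂ ÷ 44.009 g/mol = 0.1216 mol
mol H = 2 × 1.83 g H₂O ÷ 18.015 g/mol = 0.2032 mol
mass O = 4.26 − (1.460 + 0.2048) = 2.595 g → mol O = 2.595 ÷ 15.999 = 0.1622 mol
Divide by the smallest (0.1216 mol): C 1.000, H 1.671, O 1.334
Multiplying each by 3 gives whole numbers: C 3.00, H 5.01, O 4.00

(C) C3H5O4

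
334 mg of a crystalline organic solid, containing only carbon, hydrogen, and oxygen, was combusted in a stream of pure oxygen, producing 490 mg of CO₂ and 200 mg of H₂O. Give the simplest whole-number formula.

CH2O

mol C = 0.490 g CO₂ ÷ 44.009 g/mol = 0.01113 mol
mol H = 2 × 0.200 g H₂O ÷ 18.015 g/mol = 0.02220 mol
mass O = 0.334 − (0.1337 + 0.02238) = 0.1779 g → mol O = 0.1779 ÷ 15.999 = 0.01112 mol
Divide by the smallest (0.01112 mol): C 1.001, H 1.997, O 1.000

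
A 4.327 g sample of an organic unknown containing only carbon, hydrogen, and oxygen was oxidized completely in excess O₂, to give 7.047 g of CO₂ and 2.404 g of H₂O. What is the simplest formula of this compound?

mol C = 7.047 g CO₂ ÷ 44.009 g/mol = 0.16013 mol
mol H = 2 × 2.404 g H₂O ÷ 18.015 g/mol = 0.26689 mol
mass O = 4.327 − (1.9233 + 0.26902) = 2.1347 g → mol O = 2.1347 ÷ 15.999 = 0.13343 mol
Divide by the smallest (0.13343 mol): C 1.200, H 2.000, O 1.000
Multiplying each by 5 gives whole numbers: C 6.00, H 10.00, O 5.00

C6H10O5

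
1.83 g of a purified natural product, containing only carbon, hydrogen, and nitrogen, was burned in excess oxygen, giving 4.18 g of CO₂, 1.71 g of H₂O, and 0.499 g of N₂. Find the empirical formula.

C8H16N3

mol C = 4.18 g CO₂ ÷ 44.009 g/mol = 0.09498 mol
mol H = 2 × 1.71 g H₂O ÷ 18.015 g/mol = 0.1898 mol
mol N = 2 × 0.499 g N₂ ÷ 28.014 g/mol = 0.03563 mol
Divide by the smallest (0.03563 mol): C 2.666, H 5.329, N 1.000
Multiplying each by 3 gives whole numbers: C 8.00, H 15.99, N 3.00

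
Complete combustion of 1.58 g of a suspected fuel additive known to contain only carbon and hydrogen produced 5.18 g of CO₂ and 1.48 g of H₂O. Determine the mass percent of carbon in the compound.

89.5%

mol C = 5.18 g CO₂ ÷ 44.009 g/mol = 0.1177 mol
mol H = 2 × 1.48 g H₂O ÷ 18.015 g/mol = 0.1643 mol
mass % C = 1.414 g ÷ 1.58 g × 100%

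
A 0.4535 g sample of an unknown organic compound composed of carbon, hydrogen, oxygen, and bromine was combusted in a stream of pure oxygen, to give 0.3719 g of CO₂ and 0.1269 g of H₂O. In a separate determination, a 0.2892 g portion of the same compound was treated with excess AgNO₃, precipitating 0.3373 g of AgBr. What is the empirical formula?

mol C = 0.3719 g CO₂ ÷ 44.009 g/mol = 0.0084505 mol
mol H = 2 × 0.1269 g H₂O ÷ 18.015 g/mol = 0.014088 mol
From the AgBr data: mol Br per gram of compound = (0.3373 ÷ 187.772) ÷ 0.2892 = 0.0062114 mol/g, so in the 0.4535 g combustion sample mol Br = 0.0028169 mol
mass O = 0.4535 − (0.10150 + 0.014201 + 0.22508) = 0.11272 g → mol O = 0.11272 ÷ 15.999 = 0.0070455 mol
Divide by the smallest (0.0028169 mol): C 3.000, H 5.001, Br 1.000, O 2.501
Multiplying each by 2 gives whole numbers: C 6.00, H 10.00, Br 2.00, O 5.00

C6H10Br2O5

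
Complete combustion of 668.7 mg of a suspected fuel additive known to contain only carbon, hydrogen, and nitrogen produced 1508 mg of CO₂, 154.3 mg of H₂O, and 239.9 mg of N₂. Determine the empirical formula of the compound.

mol C = 1.508 g CO₂ ÷ 44.009 g/mol = 0.034266 mol
mol H = 2 × 0.1543 g H₂O ÷ 18.015 g/mol = 0.017130 mol
mol N = 2 × 0.2399 g N₂ ÷ 28.014 g/mol = 0.017127 mol
Divide by the smallest (0.017127 mol): C 2.001, H 1.000, N 1.000

C2HN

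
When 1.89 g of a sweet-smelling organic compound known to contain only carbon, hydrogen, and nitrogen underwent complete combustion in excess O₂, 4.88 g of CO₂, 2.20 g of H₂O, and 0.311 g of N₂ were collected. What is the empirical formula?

mol C = 4.88 g CO₂ ÷ 44.009 g/mol = 0.1109 mol
mol H = 2 × 2.20 g H₂O ÷ 18.015 g/mol = 0.2442 mol
mol N = 2 × 0.311 g N₂ ÷ 28.014 g/mol = 0.02220 mol
Divide by the smallest (0.02220 mol): C 4.994, H 11.000, N 1.000

C5H11N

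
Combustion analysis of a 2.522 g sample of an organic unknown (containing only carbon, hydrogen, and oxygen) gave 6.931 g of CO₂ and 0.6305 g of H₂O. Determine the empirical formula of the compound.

mol C = 6.931 g CO₂ ÷ 44.009 g/mol = 0.15749 mol
mol H = 2 × 0.6305 g H₂O ÷ 18.015 g/mol = 0.069997 mol
mass O = 2.522 − (1.8916 + 0.070557) = 0.55982 g → mol O = 0.55982 ÷ 15.999 = 0.034991 mol
Divide by the smallest (0.034991 mol): C 4.501, H 2.000, O 1.000
Multiplying each by 2 gives whole numbers: C 9.00, H 4.00, O 2.00

C9H4O2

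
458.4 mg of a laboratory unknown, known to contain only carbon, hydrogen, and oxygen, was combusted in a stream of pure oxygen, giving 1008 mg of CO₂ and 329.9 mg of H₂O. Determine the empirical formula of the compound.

C5H8O2

mol C = 1.008 g CO₂ ÷ 44.009 g/mol = 0.022904 mol
mol H = 2 × 0.3299 g H₂O ÷ 18.015 g/mol = 0.036625 mol
mass O = 0.4584 − (0.27510 + 0.036918) = 0.14638 g → mol O = 0.14638 ÷ 15.999 = 0.0091491 mol
Divide by the smallest (0.0091491 mol): C 2.503, H 4.003, O 1.000
Multiplying each by 2 gives whole numbers: C 5.01, H 8.01, O 2.00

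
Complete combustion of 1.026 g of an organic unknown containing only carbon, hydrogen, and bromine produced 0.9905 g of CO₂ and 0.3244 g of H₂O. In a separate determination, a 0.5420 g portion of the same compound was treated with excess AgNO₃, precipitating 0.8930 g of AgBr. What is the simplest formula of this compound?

C5H8Br2

mol C = 0.9905 g CO₂ ÷ 44.009 g/mol = 0.022507 mol
mol H = 2 × 0.3244 g H₂O ÷ 18.015 g/mol = 0.036014 mol
From the AgBr data: mol Br per gram of compound = (0.8930 ÷ 187.772) ÷ 0.5420 = 0.0087745 mol/g, so in the 1.026 g combustion sample mol Br = 0.0090026 mol
Divide by the smallest (0.0090026 mol): C 2.500, H 4.000, Br 1.000
Multiplying each by 2 gives whole numbers: C 5.00, H 8.00, Br 2.00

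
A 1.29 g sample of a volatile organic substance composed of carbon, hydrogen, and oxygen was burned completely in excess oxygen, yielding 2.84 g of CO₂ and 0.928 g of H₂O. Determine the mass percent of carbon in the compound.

60.1%

mol C = 2.84 g CO₂ ÷ 44.009 g/mol = 0.06453 mol
mol H = 2 × 0.928 g H₂O ÷ 18.015 g/mol = 0.1030 mol
mass O = 1.29 − (0.7751 + 0.1038) = 0.4111 g → mol O = 0.4111 ÷ 15.999 = 0.02569 mol
mass % C = 0.7751 g ÷ 1.29 g × 100%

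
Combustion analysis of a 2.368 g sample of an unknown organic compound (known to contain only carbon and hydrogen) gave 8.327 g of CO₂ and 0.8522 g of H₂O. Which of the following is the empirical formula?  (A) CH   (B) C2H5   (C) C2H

mol C = 8.327 g CO₂ ÷ 44.009 g/mol = 0.18921 mol
mol H = 2 × 0.8522 g H₂O ÷ 18.015 g/mol = 0.094610 mol
Divide by the smallest (0.094610 mol): C 2.000, H 1.000

(C) C2H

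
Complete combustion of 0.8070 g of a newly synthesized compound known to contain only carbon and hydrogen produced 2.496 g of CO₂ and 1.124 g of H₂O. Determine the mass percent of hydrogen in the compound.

mol C = 2.496 g CO₂ ÷ 44.009 g/mol = 0.056716 mol
mol H = 2 × 1.124 g H₂O ÷ 18.015 g/mol = 0.12478 mol
mass % H = 0.12578 g ÷ 0.8070 g × 100%

15.59%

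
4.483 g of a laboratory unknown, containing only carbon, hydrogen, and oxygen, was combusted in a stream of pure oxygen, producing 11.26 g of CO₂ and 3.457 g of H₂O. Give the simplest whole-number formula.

C4H6O

mol C = 11.26 g CO₂ ÷ 44.009 g/mol = 0.25586 mol
mol H = 2 × 3.457 g H₂O ÷ 18.015 g/mol = 0.38379 mol
mass O = 4.483 − (3.0731 + 0.38686) = 1.0230 g → mol O = 1.0230 ÷ 15.999 = 0.063944 mol
Divide by the smallest (0.063944 mol): C 4.001, H 6.002, O 1.000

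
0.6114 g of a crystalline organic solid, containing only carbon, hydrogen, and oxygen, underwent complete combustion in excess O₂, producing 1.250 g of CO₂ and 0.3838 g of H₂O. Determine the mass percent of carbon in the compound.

55.80%

mol C = 1.250 g CO₂ ÷ 44.009 g/mol = 0.028403 mol
mol H = 2 × 0.3838 g H₂O ÷ 18.015 g/mol = 0.042609 mol
mass O = 0.6114 − (0.34115 + 0.042950) = 0.22730 g → mol O = 0.22730 ÷ 15.999 = 0.014207 mol
mass % C = 0.34115 g ÷ 0.6114 g × 100%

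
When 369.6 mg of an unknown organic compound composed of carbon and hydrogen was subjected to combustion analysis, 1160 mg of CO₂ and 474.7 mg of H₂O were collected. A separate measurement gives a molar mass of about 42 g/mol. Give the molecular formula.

C3H6

mol C = 1.160 g CO₂ ÷ 44.009 g/mol = 0.026358 mol
mol H = 2 × 0.4747 g H₂O ÷ 18.015 g/mol = 0.052701 mol
Divide by the smallest (0.026358 mol): C 1.000, H 1.999
Empirical formula: CH2
Empirical-formula mass = 14.03 g/mol; 42 ÷ 14.03 ≈ 3, so the molecular formula is C3H6.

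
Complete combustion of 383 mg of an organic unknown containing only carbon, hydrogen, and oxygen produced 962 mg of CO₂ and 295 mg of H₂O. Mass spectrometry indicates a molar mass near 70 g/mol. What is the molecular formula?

C4H6O

mol C = 0.962 g CO₂ ÷ 44.009 g/mol = 0.02186 mol
mol H = 2 × 0.295 g H₂O ÷ 18.015 g/mol = 0.03275 mol
mass O = 0.383 − (0.2626 + 0.03301) = 0.08744 g → mol O = 0.08744 ÷ 15.999 = 0.005465 mol
Divide by the smallest (0.005465 mol): C 4.000, H 5.993, O 1.000
Empirical formula: C4H6O
Empirical-formula mass = 70.09 g/mol; 70 ÷ 70.09 ≈ 1, so the molecular formula is C4H6O.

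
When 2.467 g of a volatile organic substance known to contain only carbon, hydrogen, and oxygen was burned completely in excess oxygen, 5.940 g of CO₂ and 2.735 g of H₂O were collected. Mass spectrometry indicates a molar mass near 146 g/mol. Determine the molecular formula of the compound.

mol C = 5.940 g CO₂ ÷ 44.009 g/mol = 0.13497 mol
mol H = 2 × 2.735 g H₂O ÷ 18.015 g/mol = 0.30364 mol
mass O = 2.467 − (1.6212 + 0.30606) = 0.53978 g → mol O = 0.53978 ÷ 15.999 = 0.033738 mol
Divide by the smallest (0.033738 mol): C 4.001, H 9.000, O 1.000
Empirical formula: C4H9O
Empirical-formula mass = 73.11 g/mol; 146 ÷ 73.11 ≈ 2, so the molecular formula is C8H18O2.

C8H18O2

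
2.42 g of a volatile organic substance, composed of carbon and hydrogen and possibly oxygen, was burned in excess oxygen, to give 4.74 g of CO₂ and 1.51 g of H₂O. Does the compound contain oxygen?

yes

mol C = 4.74 g CO₂ ÷ 44.009 g/mol = 0.1077 mol
mol H = 2 × 1.51 g H₂O ÷ 18.015 g/mol = 0.1676 mol
C and H account for only 1.463 g of the 2.42 g sample; the remaining 0.9574 g must be oxygen.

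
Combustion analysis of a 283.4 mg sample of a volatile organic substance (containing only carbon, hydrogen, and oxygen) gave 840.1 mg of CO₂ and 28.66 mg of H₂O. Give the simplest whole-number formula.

C6HO

mol C = 0.8401 g CO₂ ÷ 44.009 g/mol = 0.019089 mol
mol H = 2 × 0.02866 g H₂O ÷ 18.015 g/mol = 0.0031818 mol
mass O = 0.2834 − (0.22928 + 0.0032072) = 0.050911 g → mol O = 0.050911 ÷ 15.999 = 0.0031822 mol
Divide by the smallest (0.0031818 mol): C 6.000, H 1.000, O 1.000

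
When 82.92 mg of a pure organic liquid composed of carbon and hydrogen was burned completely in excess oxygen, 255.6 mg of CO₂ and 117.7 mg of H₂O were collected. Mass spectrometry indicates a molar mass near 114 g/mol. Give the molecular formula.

C8H18

mol C = 0.2556 g CO₂ ÷ 44.009 g/mol = 0.0058079 mol
mol H = 2 × 0.1177 g H₂O ÷ 18.015 g/mol = 0.013067 mol
Divide by the smallest (0.0058079 mol): C 1.000, H 2.250
Multiplying each by 4 gives whole numbers: C 4.00, H 9.00
Empirical formula: C4H9
Empirical-formula mass = 57.12 g/mol; 114 ÷ 57.12 ≈ 2, so the molecular formula is C8H18.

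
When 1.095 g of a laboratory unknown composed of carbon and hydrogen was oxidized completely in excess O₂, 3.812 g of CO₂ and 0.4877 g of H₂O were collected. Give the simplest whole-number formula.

C8H5

mol C = 3.812 g CO₂ ÷ 44.009 g/mol = 0.086619 mol
mol H = 2 × 0.4877 g H₂O ÷ 18.015 g/mol = 0.054144 mol
Divide by the smallest (0.054144 mol): C 1.600, H 1.000
Multiplying each by 5 gives whole numbers: C 8.00, H 5.00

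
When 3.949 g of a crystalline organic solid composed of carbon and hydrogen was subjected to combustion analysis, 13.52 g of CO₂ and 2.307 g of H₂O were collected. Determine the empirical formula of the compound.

mol C = 13.52 g CO₂ ÷ 44.009 g/mol = 0.30721 mol
mol H = 2 × 2.307 g H₂O ÷ 18.015 g/mol = 0.25612 mol
Divide by the smallest (0.25612 mol): C 1.199, H 1.000
Multiplying each by 5 gives whole numbers: C 6.00, H 5.00

C6H5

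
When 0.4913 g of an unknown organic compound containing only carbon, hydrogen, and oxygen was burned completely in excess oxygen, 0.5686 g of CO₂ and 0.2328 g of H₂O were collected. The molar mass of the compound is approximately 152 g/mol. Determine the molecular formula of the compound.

mol C = 0.5686 g CO₂ ÷ 44.009 g/mol = 0.012920 mol
mol H = 2 × 0.2328 g H₂O ÷ 18.015 g/mol = 0.025845 mol
mass O = 0.4913 − (0.15518 + 0.026052) = 0.31006 g → mol O = 0.31006 ÷ 15.999 = 0.019380 mol
Divide by the smallest (0.012920 mol): C 1.000, H 2.000, O 1.500
Multiplying each by 2 gives whole numbers: C 2.00, H 4.00, O 3.00
Empirical formula: C2H4O3
Empirical-formula mass = 76.05 g/mol; 152 ÷ 76.05 ≈ 2, so the molecular formula is C4H8O6.

C4H8O6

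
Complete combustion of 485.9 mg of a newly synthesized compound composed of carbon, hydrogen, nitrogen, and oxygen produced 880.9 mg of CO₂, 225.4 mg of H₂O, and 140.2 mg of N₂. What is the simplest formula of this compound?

mol C = 0.8809 g CO₂ ÷ 44.009 g/mol = 0.020016 mol
mol H = 2 × 0.2254 g H₂O ÷ 18.015 g/mol = 0.025024 mol
mol N = 2 × 0.1402 g N₂ ÷ 28.014 g/mol = 0.010009 mol
mass O = 0.4859 − (0.24042 + 0.025224 + 0.14020) = 0.080060 g → mol O = 0.080060 ÷ 15.999 = 0.0050040 mol
Divide by the smallest (0.0050040 mol): C 4.000, H 5.001, N 2.000, O 1.000

C4H5N2O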